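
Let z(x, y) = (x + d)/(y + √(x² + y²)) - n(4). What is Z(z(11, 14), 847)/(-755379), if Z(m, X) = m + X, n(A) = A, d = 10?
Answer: -3767/3385217 - 7*√317/30466953 ≈ -0.0011169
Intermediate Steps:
z(x, y) = -4 + (10 + x)/(y + √(x² + y²)) (z(x, y) = (x + 10)/(y + √(x² + y²)) - 1*4 = (10 + x)/(y + √(x² + y²)) - 4 = -4 + (10 + x)/(y + √(x² + y²)))
Z(m, X) = X + m
Z(z(11, 14), 847)/(-755379) = (847 + (10 + 11 - 4*14 - 4*√(11² + 14²))/(14 + √(11² + 14²)))/(-755379) = (847 + (10 + 11 - 56 - 4*√(121 + 196))/(14 + √(121 + 196)))*(-1/755379) = (847 + (10 + 11 - 56 - 4*√317)/(14 + √317))*(-1/755379) = (847 + (-35 - 4*√317)/(14 + √317))*(-1/755379) = -847/755379 - (-35 - 4*√317)/(755379*(14 + √317))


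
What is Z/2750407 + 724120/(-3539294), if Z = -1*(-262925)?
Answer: -48229810995/442477226939 ≈ -0.10900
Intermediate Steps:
Z = 262925
Z/2750407 + 724120/(-3539294) = 262925/2750407 + 724120/(-3539294) = 262925*(1/2750407) + 724120*(-1/3539294) = 262925/2750407 - 362060/1769647 = -48229810995/442477226939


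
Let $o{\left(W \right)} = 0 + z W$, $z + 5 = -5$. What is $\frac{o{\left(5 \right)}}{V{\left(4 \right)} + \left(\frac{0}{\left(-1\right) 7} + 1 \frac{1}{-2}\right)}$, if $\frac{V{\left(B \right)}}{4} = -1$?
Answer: $\frac{100}{9} \approx 11.111$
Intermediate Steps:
$z = -10$ ($z = -5 - 5 = -10$)
$V{\left(B \right)} = -4$ ($V{\left(B \right)} = 4 \left(-1\right) = -4$)
$o{\left(W \right)} = - 10 W$ ($o{\left(W \right)} = 0 - 10 W = - 10 W$)
$\frac{o{\left(5 \right)}}{V{\left(4 \right)} + \left(\frac{0}{\left(-1\right) 7} + 1 \frac{1}{-2}\right)} = \frac{\left(-10\right) 5}{-4 + \left(\frac{0}{\left(-1\right) 7} + 1 \frac{1}{-2}\right)} = \frac{1}{-4 + \left(\frac{0}{-7} + 1 \left(- \frac{1}{2}\right)\right)} \left(-50\right) = \frac{1}{-4 + \left(0 \left(- \frac{1}{7}\right) - \frac{1}{2}\right)} \left(-50\right) = \frac{1}{-4 + \left(0 - \frac{1}{2}\right)} \left(-50\right) = \frac{1}{-4 - \frac{1}{2}} \left(-50\right) = \frac{1}{- \frac{9}{2}} \left(-50\right) = \left(- \frac{2}{9}\right) \left(-50\right) = \frac{100}{9}$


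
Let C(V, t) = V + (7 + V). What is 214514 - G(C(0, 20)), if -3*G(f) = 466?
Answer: 644008/3 ≈ 2.1467e+5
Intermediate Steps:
C(V, t) = 7 + 2*V
G(f) = -466/3 (G(f) = -1/3*466 = -466/3)
214514 - G(C(0, 20)) = 214514 - 1*(-466/3) = 214514 + 466/3 = 644008/3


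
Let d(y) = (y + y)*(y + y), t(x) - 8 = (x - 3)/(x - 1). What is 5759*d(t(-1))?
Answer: 2303600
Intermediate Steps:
t(x) = 8 + (-3 + x)/(-1 + x) (t(x) = 8 + (x - 3)/(x - 1) = 8 + (-3 + x)/(-1 + x))
d(y) = 4*y² (d(y) = (2*y)*(2*y) = 4*y²)
5759*d(t(-1)) = 5759*(4*((-11 + 9*(-1))/(-1 - 1))²) = 5759*(4*((-11 - 9)/(-2))²) = 5759*(4*(-½*(-20))²) = 5759*(4*10²) = 5759*(4*100) = 5759*400 = 2303600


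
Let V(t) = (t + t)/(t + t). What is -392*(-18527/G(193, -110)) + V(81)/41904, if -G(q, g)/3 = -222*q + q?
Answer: 101443815965/1787331312 ≈ 56.757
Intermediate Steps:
G(q, g) = 663*q (G(q, g) = -3*(-222*q + q) = -(-663)*q = 663*q)
V(t) = 1 (V(t) = (2*t)/((2*t)) = (2*t)*(1/(2*t)) = 1)
-392*(-18527/G(193, -110)) + V(81)/41904 = -392/((663*193)/(-18527)) + 1/41904 = -392/(127959*(-1/18527)) + 1*(1/41904) = -392/(-127959/18527) + 1/41904 = -392*(-18527/127959) + 1/41904 = 7262584/127959 + 1/41904 = 101443815965/1787331312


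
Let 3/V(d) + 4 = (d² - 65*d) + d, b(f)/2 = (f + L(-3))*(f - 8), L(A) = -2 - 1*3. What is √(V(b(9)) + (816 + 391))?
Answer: √61648393/226 ≈ 34.742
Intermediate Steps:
L(A) = -5 (L(A) = -2 - 3 = -5)
b(f) = 2*(-8 + f)*(-5 + f) (b(f) = 2*((f - 5)*(f - 8)) = 2*((-5 + f)*(-8 + f)) = 2*((-8 + f)*(-5 + f)) = 2*(-8 + f)*(-5 + f))
V(d) = 3/(-4 + d² - 64*d) (V(d) = 3/(-4 + ((d² - 65*d) + d)) = 3/(-4 + (d² - 64*d)) = 3/(-4 + d² - 64*d))
√(V(b(9)) + (816 + 391)) = √(3/(-4 + (80 - 26*9 + 2*9²)² - 64*(80 - 26*9 + 2*9²)) + (816 + 391)) = √(3/(-4 + (80 - 234 + 2*81)² - 64*(80 - 234 + 2*81)) + 1207) = √(3/(-4 + (80 - 234 + 162)² - 64*(80 - 234 + 162)) + 1207) = √(3/(-4 + 8² - 64*8) + 1207) = √(3/(-4 + 64 - 512) + 1207) = √(3/(-452) + 1207) = √(3*(-1/452) + 1207) = √(-3/452 + 1207) = √(545561/452) = √61648393/226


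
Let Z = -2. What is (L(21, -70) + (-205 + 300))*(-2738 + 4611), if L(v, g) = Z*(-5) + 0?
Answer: 196665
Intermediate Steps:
L(v, g) = 10 (L(v, g) = -2*(-5) + 0 = 10 + 0 = 10)
(L(21, -70) + (-205 + 300))*(-2738 + 4611) = (10 + (-205 + 300))*(-2738 + 4611) = (10 + 95)*1873 = 105*1873 = 196665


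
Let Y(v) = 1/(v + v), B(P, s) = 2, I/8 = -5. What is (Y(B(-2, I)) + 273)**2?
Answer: 1194649/16 ≈ 74666.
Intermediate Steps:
I = -40 (I = 8*(-5) = -40)
Y(v) = 1/(2*v)
(Y(B(-2, I)) + 273)**2 = ((1/2)/2 + 273)**2 = ((1/2)*(1/2) + 273)**2 = (1/4 + 273)**2 = (1093/4)**2 = 1194649/16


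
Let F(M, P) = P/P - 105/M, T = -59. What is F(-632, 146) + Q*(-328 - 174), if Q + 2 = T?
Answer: 19353841/632 ≈ 30623.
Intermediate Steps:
Q = -61 (Q = -2 - 59 = -61)
F(M, P) = 1 - 105/M
F(-632, 146) + Q*(-328 - 174) = (-105 - 632)/(-632) - 61*(-328 - 174) = -1/632*(-737) - 61*(-502) = 737/632 + 30622 = 19353841/632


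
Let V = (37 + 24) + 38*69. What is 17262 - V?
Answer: 14579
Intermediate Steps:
V = 2683 (V = 61 + 2622 = 2683)
17262 - V = 17262 - 1*2683 = 17262 - 2683 = 14579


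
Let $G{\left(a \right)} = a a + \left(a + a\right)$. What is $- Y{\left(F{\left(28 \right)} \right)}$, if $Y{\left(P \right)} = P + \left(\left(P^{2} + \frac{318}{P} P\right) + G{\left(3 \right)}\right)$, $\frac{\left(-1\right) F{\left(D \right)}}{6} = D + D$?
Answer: $-112893$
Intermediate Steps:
$F{\left(D \right)} = - 12 D$ ($F{\left(D \right)} = - 6 \left(D + D\right) = - 6 \cdot 2 D = - 12 D$)
$G{\left(a \right)} = a^{2} + 2 a$
$Y{\left(P \right)} = 333 + P + P^{2}$ ($Y{\left(P \right)} = P + \left(\left(P^{2} + \frac{318}{P} P\right) + 3 \left(2 + 3\right)\right) = P + \left(\left(P^{2} + 318\right) + 3 \cdot 5\right) = P + \left(\left(318 + P^{2}\right) + 15\right) = P + \left(333 + P^{2}\right) = 333 + P + P^{2}$)
$- Y{\left(F{\left(28 \right)} \right)} = - (333 - 336 + \left(\left(-12\right) 28\right)^{2}) = - (333 - 336 + \left(-336\right)^{2}) = - (333 - 336 + 112896) = \left(-1\right) 112893 = -112893$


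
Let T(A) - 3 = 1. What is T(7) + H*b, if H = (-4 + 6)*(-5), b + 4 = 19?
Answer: -146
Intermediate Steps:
T(A) = 4 (T(A) = 3 + 1 = 4)
b = 15 (b = -4 + 19 = 15)
H = -10 (H = 2*(-5) = -10)
T(7) + H*b = 4 - 10*15 = 4 - 150 = -146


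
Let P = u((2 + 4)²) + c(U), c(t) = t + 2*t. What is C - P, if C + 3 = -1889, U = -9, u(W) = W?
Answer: -1901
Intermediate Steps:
C = -1892 (C = -3 - 1889 = -1892)
c(t) = 3*t
P = 9 (P = (2 + 4)² + 3*(-9) = 6² - 27 = 36 - 27 = 9)
C - P = -1892 - 1*9 = -1892 - 9 = -1901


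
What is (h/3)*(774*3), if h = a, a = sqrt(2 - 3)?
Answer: 774*I ≈ 774.0*I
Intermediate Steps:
a = I (a = sqrt(-1) = I ≈ 1.0*I)
h = I ≈ 1.0*I
(h/3)*(774*3) = (I/3)*(774*3) = (I*(1/3))*2322 = (I/3)*2322 = 774*I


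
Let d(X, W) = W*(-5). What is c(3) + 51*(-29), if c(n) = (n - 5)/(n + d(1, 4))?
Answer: -25141/17 ≈ -1478.9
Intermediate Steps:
d(X, W) = -5*W
c(n) = (-5 + n)/(-20 + n) (c(n) = (n - 5)/(n - 5*4) = (-5 + n)/(n - 20) = (-5 + n)/(-20 + n))
c(3) + 51*(-29) = (-5 + 3)/(-20 + 3) + 51*(-29) = -2/(-17) - 1479 = -1/17*(-2) - 1479 = 2/17 - 1479 = -25141/17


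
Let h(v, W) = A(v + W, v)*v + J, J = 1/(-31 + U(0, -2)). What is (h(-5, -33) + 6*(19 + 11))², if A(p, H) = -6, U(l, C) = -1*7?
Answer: 63664441/1444 ≈ 44089.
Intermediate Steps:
U(l, C) = -7
J = -1/38 (J = 1/(-31 - 7) = 1/(-38) = -1/38 ≈ -0.026316)
h(v, W) = -1/38 - 6*v (h(v, W) = -6*v - 1/38 = -1/38 - 6*v)
(h(-5, -33) + 6*(19 + 11))² = ((-1/38 - 6*(-5)) + 6*(19 + 11))² = ((-1/38 + 30) + 6*30)² = (1139/38 + 180)² = (7979/38)² = 63664441/1444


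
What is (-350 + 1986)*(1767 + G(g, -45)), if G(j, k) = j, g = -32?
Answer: 2838460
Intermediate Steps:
(-350 + 1986)*(1767 + G(g, -45)) = (-350 + 1986)*(1767 - 32) = 1636*1735 = 2838460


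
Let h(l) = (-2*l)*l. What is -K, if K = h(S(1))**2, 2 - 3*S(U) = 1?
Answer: -4/81 ≈ -0.049383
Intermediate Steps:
S(U) = 1/3 (S(U) = 2/3 - 1/3*1 = 2/3 - 1/3 = 1/3)
h(l) = -2*l**2
K = 4/81 (K = (-2*(1/3)**2)**2 = (-2*1/9)**2 = (-2/9)**2 = 4/81 ≈ 0.049383)
-K = -1*4/81 = -4/81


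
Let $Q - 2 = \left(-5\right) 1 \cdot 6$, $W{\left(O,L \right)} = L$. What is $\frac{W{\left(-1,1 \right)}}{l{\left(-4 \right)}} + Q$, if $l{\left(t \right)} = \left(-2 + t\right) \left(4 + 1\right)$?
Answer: $- \frac{841}{30} \approx -28.033$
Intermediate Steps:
$l{\left(t \right)} = -10 + 5 t$ ($l{\left(t \right)} = \left(-2 + t\right) 5 = -10 + 5 t$)
$Q = -28$ ($Q = 2 + \left(-5\right) 1 \cdot 6 = 2 - 30 = -28$)
$\frac{W{\left(-1,1 \right)}}{l{\left(-4 \right)}} + Q = \frac{1}{-10 + 5 \left(-4\right)} 1 - 28 = \frac{1}{-10 - 20} \cdot 1 - 28 = \frac{1}{-30} \cdot 1 - 28 = \left(- \frac{1}{30}\right) 1 - 28 = - \frac{1}{30} - 28 = - \frac{841}{30}$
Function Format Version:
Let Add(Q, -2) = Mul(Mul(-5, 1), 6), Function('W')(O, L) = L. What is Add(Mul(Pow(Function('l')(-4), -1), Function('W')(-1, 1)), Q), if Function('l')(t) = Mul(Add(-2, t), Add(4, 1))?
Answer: Rational(-841, 30) ≈ -28.033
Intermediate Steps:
Function('l')(t) = Add(-10, Mul(5, t)) (Function('l')(t) = Mul(Add(-2, t), 5) = Add(-10, Mul(5, t)))
Q = -28 (Q = Add(2, Mul(Mul(-5, 1), 6)) = Add(2, Mul(-5, 6)) = Add(2, -30) = -28)
Add(Mul(Pow(Function('l')(-4), -1), Function('W')(-1, 1)), Q) = Add(Mul(Pow(Add(-10, Mul(5, -4)), -1), 1), -28) = Add(Mul(Pow(Add(-10, -20), -1), 1), -28) = Add(Mul(Pow(-30, -1), 1), -28) = Add(Mul(Rational(-1, 30), 1), -28) = Add(Rational(-1, 30), -28) = Rational(-841, 30)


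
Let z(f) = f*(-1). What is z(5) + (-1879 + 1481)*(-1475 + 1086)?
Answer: 154817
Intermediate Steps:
z(f) = -f
z(5) + (-1879 + 1481)*(-1475 + 1086) = -1*5 + (-1879 + 1481)*(-1475 + 1086) = -5 - 398*(-389) = -5 + 154822 = 154817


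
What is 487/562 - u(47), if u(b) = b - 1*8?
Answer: -21431/562 ≈ -38.133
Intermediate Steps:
u(b) = -8 + b (u(b) = b - 8 = -8 + b)
487/562 - u(47) = 487/562 - (-8 + 47) = 487*(1/562) - 1*39 = 487/562 - 39 = -21431/562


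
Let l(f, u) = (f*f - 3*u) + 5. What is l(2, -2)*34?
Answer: 510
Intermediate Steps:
l(f, u) = 5 + f² - 3*u (l(f, u) = (f² - 3*u) + 5 = 5 + f² - 3*u)
l(2, -2)*34 = (5 + 2² - 3*(-2))*34 = (5 + 4 + 6)*34 = 15*34 = 510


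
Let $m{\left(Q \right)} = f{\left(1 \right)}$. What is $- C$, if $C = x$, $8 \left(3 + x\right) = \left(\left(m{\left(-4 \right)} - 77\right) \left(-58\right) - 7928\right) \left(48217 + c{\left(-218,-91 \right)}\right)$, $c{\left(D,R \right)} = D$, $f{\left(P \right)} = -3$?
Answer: $19727592$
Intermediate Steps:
$m{\left(Q \right)} = -3$
$x = -19727592$ ($x = -3 + \frac{\left(\left(-3 - 77\right) \left(-58\right) - 7928\right) \left(48217 - 218\right)}{8} = -3 + \frac{\left(\left(-80\right) \left(-58\right) - 7928\right) 47999}{8} = -3 + \frac{\left(4640 - 7928\right) 47999}{8} = -3 + \frac{\left(-3288\right) 47999}{8} = -3 + \frac{1}{8} \left(-157820712\right) = -3 - 19727589 = -19727592$)
$C = -19727592$
$- C = \left(-1\right) \left(-19727592\right) = 19727592$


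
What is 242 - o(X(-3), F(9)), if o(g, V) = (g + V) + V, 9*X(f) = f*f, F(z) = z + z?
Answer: 205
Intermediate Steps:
F(z) = 2*z
X(f) = f²/9 (X(f) = (f*f)/9 = f²/9)
o(g, V) = g + 2*V (o(g, V) = (V + g) + V = g + 2*V)
242 - o(X(-3), F(9)) = 242 - ((⅑)*(-3)² + 2*(2*9)) = 242 - ((⅑)*9 + 2*18) = 242 - (1 + 36) = 242 - 1*37 = 242 - 37 = 205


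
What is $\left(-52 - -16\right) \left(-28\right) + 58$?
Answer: $1066$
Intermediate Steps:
$\left(-52 - -16\right) \left(-28\right) + 58 = \left(-52 + 16\right) \left(-28\right) + 58 = \left(-36\right) \left(-28\right) + 58 = 1008 + 58 = 1066$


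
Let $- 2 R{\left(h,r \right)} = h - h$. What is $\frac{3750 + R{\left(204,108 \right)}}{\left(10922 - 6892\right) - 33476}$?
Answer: $- \frac{1875}{14723} \approx -0.12735$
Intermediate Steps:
$R{\left(h,r \right)} = 0$ ($R{\left(h,r \right)} = - \frac{h - h}{2} = \left(- \frac{1}{2}\right) 0 = 0$)
$\frac{3750 + R{\left(204,108 \right)}}{\left(10922 - 6892\right) - 33476} = \frac{3750 + 0}{\left(10922 - 6892\right) - 33476} = \frac{3750}{\left(10922 - 6892\right) - 33476} = \frac{3750}{4030 - 33476} = \frac{3750}{-29446} = 3750 \left(- \frac{1}{29446}\right) = - \frac{1875}{14723}$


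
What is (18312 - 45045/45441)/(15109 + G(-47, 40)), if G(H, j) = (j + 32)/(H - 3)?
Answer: 210118825/173359251 ≈ 1.2120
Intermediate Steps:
G(H, j) = (32 + j)/(-3 + H)
(18312 - 45045/45441)/(15109 + G(-47, 40)) = (18312 - 45045/45441)/(15109 + (32 + 40)/(-3 - 47)) = (18312 - 45045*1/45441)/(15109 + 72/(-50)) = (18312 - 455/459)/(15109 - 1/50*72) = 8404753/(459*(15109 - 36/25)) = 8404753/(459*(377689/25)) = (8404753/459)*(25/377689) = 210118825/173359251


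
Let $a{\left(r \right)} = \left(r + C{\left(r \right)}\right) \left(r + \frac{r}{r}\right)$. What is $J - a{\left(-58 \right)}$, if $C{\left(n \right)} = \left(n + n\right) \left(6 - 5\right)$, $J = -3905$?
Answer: $-13823$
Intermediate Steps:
$C{\left(n \right)} = 2 n$ ($C{\left(n \right)} = 2 n 1 = 2 n$)
$a{\left(r \right)} = 3 r \left(1 + r\right)$ ($a{\left(r \right)} = \left(r + 2 r\right) \left(r + \frac{r}{r}\right) = 3 r \left(r + 1\right) = 3 r \left(1 + r\right)$)
$J - a{\left(-58 \right)} = -3905 - 3 \left(-58\right) \left(1 - 58\right) = -3905 - 3 \left(-58\right) \left(-57\right) = -3905 - 9918 = -13823$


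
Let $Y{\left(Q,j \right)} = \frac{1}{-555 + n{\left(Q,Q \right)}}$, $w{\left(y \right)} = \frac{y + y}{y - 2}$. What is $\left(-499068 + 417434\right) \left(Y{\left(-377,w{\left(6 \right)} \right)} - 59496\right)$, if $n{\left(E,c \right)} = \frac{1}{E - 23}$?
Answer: $\frac{1078235904558064}{222001} \approx 4.8569 \cdot 10^{9}$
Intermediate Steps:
$n{\left(E,c \right)} = \frac{1}{-23 + E}$
$w{\left(y \right)} = \frac{2 y}{-2 + y}$
$Y{\left(Q,j \right)} = \frac{1}{-555 + \frac{1}{-23 + Q}}$
$\left(-499068 + 417434\right) \left(Y{\left(-377,w{\left(6 \right)} \right)} - 59496\right) = \left(-499068 + 417434\right) \left(\frac{23 - -377}{-12766 + 555 \left(-377\right)} - 59496\right) = - 81634 \left(\frac{23 + 377}{-12766 - 209235} - 59496\right) = - 81634 \left(\frac{1}{-222001} \cdot 400 - 59496\right) = - 81634 \left(\left(- \frac{1}{222001}\right) 400 - 59496\right) = - 81634 \left(- \frac{400}{222001} - 59496\right) = \left(-81634\right) \left(- \frac{13208171896}{222001}\right) = \frac{1078235904558064}{222001}$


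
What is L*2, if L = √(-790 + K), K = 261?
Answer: 46*I ≈ 46.0*I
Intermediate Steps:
L = 23*I (L = √(-790 + 261) = √(-529) = 23*I ≈ 23.0*I)
L*2 = (23*I)*2 = 46*I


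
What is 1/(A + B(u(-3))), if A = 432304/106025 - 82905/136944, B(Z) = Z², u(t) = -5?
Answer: 4839829200/137799542117 ≈ 0.035122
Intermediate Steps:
A = 16803812117/4839829200 (A = 432304*(1/106025) - 82905*1/136944 = 432304/106025 - 27635/45648 = 16803812117/4839829200 ≈ 3.4720)
1/(A + B(u(-3))) = 1/(16803812117/4839829200 + (-5)²) = 1/(16803812117/4839829200 + 25) = 1/(137799542117/4839829200) = 4839829200/137799542117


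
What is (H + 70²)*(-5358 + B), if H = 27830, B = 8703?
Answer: 109481850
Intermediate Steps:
(H + 70²)*(-5358 + B) = (27830 + 70²)*(-5358 + 8703) = (27830 + 4900)*3345 = 32730*3345 = 109481850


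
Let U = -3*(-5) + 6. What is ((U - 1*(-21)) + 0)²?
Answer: 1764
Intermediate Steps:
U = 21 (U = 15 + 6 = 21)
((U - 1*(-21)) + 0)² = ((21 - 1*(-21)) + 0)² = ((21 + 21) + 0)² = (42 + 0)² = 42² = 1764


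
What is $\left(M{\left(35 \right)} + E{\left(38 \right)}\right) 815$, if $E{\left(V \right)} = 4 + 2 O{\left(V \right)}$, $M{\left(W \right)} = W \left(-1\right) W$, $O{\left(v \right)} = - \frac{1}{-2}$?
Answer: $-994300$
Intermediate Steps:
$O{\left(v \right)} = \frac{1}{2}$ ($O{\left(v \right)} = \left(-1\right) \left(- \frac{1}{2}\right) = \frac{1}{2}$)
$M{\left(W \right)} = - W^{2}$ ($M{\left(W \right)} = - W W = - W^{2}$)
$E{\left(V \right)} = 5$ ($E{\left(V \right)} = 4 + 2 \cdot \frac{1}{2} = 4 + 1 = 5$)
$\left(M{\left(35 \right)} + E{\left(38 \right)}\right) 815 = \left(- 35^{2} + 5\right) 815 = \left(\left(-1\right) 1225 + 5\right) 815 = \left(-1225 + 5\right) 815 = \left(-1220\right) 815 = -994300$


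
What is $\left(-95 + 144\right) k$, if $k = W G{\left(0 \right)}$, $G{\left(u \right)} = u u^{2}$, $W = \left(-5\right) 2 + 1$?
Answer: $0$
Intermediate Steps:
$W = -9$ ($W = -10 + 1 = -9$)
$G{\left(u \right)} = u^{3}$
$k = 0$ ($k = - 9 \cdot 0^{3} = \left(-9\right) 0 = 0$)
$\left(-95 + 144\right) k = \left(-95 + 144\right) 0 = 49 \cdot 0 = 0$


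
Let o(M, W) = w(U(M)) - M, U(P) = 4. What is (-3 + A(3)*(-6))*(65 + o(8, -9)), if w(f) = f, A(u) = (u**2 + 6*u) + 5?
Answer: -11895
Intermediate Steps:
A(u) = 5 + u**2 + 6*u
o(M, W) = 4 - M
(-3 + A(3)*(-6))*(65 + o(8, -9)) = (-3 + (5 + 3**2 + 6*3)*(-6))*(65 + (4 - 1*8)) = (-3 + (5 + 9 + 18)*(-6))*(65 + (4 - 8)) = (-3 + 32*(-6))*(65 - 4) = (-3 - 192)*61 = -195*61 = -11895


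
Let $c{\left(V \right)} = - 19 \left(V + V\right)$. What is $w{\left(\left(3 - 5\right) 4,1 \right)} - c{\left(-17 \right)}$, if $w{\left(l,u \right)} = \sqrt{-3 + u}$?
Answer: $-646 + i \sqrt{2} \approx -646.0 + 1.4142 i$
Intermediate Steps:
$c{\left(V \right)} = - 38 V$ ($c{\left(V \right)} = - 19 \cdot 2 V = - 38 V$)
$w{\left(\left(3 - 5\right) 4,1 \right)} - c{\left(-17 \right)} = \sqrt{-3 + 1} - \left(-38\right) \left(-17\right) = \sqrt{-2} - 646 = i \sqrt{2} - 646 = -646 + i \sqrt{2}$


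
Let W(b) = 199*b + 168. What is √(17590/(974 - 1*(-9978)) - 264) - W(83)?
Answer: -16685 + I*√1436869/74 ≈ -16685.0 + 16.199*I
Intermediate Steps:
W(b) = 168 + 199*b
√(17590/(974 - 1*(-9978)) - 264) - W(83) = √(17590/(974 - 1*(-9978)) - 264) - (168 + 199*83) = √(17590/(974 + 9978) - 264) - (168 + 16517) = √(17590/10952 - 264) - 1*16685 = √(17590*(1/10952) - 264) - 16685 = √(8795/5476 - 264) - 16685 = √(-1436869/5476) - 16685 = I*√1436869/74 - 16685 = -16685 + I*√1436869/74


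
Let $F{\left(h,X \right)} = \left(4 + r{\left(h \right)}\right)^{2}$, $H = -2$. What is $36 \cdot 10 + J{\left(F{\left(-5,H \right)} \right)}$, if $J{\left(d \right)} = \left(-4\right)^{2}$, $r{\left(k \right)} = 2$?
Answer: $376$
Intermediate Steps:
$F{\left(h,X \right)} = 36$ ($F{\left(h,X \right)} = \left(4 + 2\right)^{2} = 6^{2} = 36$)
$J{\left(d \right)} = 16$
$36 \cdot 10 + J{\left(F{\left(-5,H \right)} \right)} = 36 \cdot 10 + 16 = 360 + 16 = 376$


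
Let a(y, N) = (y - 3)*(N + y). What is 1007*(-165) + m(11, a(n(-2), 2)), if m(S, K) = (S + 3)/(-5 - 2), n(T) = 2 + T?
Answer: -166157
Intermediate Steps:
a(y, N) = (-3 + y)*(N + y)
m(S, K) = -3/7 - S/7 (m(S, K) = (3 + S)/(-7) = (3 + S)*(-⅐) = -3/7 - S/7)
1007*(-165) + m(11, a(n(-2), 2)) = 1007*(-165) + (-3/7 - ⅐*11) = -166155 + (-3/7 - 11/7) = -166155 - 2 = -166157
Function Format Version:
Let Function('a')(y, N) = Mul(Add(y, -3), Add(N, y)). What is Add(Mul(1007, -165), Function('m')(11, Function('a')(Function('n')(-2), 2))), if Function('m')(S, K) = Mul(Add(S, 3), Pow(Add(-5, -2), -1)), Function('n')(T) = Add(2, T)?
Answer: -166157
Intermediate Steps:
Function('a')(y, N) = Mul(Add(-3, y), Add(N, y))
Function('m')(S, K) = Add(Rational(-3, 7), Mul(Rational(-1, 7), S)) (Function('m')(S, K) = Mul(Add(3, S), Pow(-7, -1)) = Mul(Add(3, S), Rational(-1, 7)) = Add(Rational(-3, 7), Mul(Rational(-1, 7), S)))
Add(Mul(1007, -165), Function('m')(11, Function('a')(Function('n')(-2), 2))) = Add(Mul(1007, -165), Add(Rational(-3, 7), Mul(Rational(-1, 7), 11))) = Add(-166155, Add(Rational(-3, 7), Rational(-11, 7))) = Add(-166155, -2) = -166157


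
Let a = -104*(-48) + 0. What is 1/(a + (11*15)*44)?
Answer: 1/12252 ≈ 8.1619e-5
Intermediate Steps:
a = 4992 (a = 4992 + 0 = 4992)
1/(a + (11*15)*44) = 1/(4992 + (11*15)*44) = 1/(4992 + 165*44) = 1/(4992 + 7260) = 1/12252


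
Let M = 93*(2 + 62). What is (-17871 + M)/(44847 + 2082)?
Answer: -3973/15643 ≈ -0.25398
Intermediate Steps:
M = 5952 (M = 93*64 = 5952)
(-17871 + M)/(44847 + 2082) = (-17871 + 5952)/(44847 + 2082) = -11919/46929 = -11919*1/46929 = -3973/15643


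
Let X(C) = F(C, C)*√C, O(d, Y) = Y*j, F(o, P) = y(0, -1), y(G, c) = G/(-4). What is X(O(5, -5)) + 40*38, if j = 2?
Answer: 1520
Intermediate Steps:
y(G, c) = -G/4 (y(G, c) = G*(-¼) = -G/4)
F(o, P) = 0 (F(o, P) = -¼*0 = 0)
O(d, Y) = 2*Y (O(d, Y) = Y*2 = 2*Y)
X(C) = 0 (X(C) = 0*√C = 0)
X(O(5, -5)) + 40*38 = 0 + 40*38 = 0 + 1520 = 1520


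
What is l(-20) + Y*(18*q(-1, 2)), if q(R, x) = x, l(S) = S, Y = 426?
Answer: 15316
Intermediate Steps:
l(-20) + Y*(18*q(-1, 2)) = -20 + 426*(18*2) = -20 + 426*36 = -20 + 15336 = 15316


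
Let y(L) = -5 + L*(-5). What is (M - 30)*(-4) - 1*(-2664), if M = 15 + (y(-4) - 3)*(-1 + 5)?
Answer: 2532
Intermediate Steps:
y(L) = -5 - 5*L
M = 63 (M = 15 + ((-5 - 5*(-4)) - 3)*(-1 + 5) = 15 + ((-5 + 20) - 3)*4 = 15 + (15 - 3)*4 = 15 + 12*4 = 15 + 48 = 63)
(M - 30)*(-4) - 1*(-2664) = (63 - 30)*(-4) - 1*(-2664) = 33*(-4) + 2664 = -132 + 2664 = 2532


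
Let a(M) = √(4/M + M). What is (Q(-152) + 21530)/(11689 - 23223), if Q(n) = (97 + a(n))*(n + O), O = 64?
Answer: -89/79 + 22*I*√219526/109573 ≈ -1.1266 + 0.094072*I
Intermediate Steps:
a(M) = √(M + 4/M)
Q(n) = (64 + n)*(97 + √(n + 4/n)) (Q(n) = (97 + √(n + 4/n))*(n + 64) = (97 + √(n + 4/n))*(64 + n) = (64 + n)*(97 + √(n + 4/n)))
(Q(-152) + 21530)/(11689 - 23223) = ((6208 + 64*√(-152 + 4/(-152)) + 97*(-152) - 152*√(-152 + 4/(-152))) + 21530)/(11689 - 23223) = ((6208 + 64*√(-152 + 4*(-1/152)) - 14744 - 152*√(-152 + 4*(-1/152))) + 21530)/(-11534) = ((6208 + 64*√(-152 - 1/38) - 14744 - 152*√(-152 - 1/38)) + 21530)*(-1/11534) = ((6208 + 64*√(-5777/38) - 14744 - 4*I*√219526) + 21530)*(-1/11534) = ((6208 + 64*(I*√219526/38) - 14744 - 4*I*√219526) + 21530)*(-1/11534) = ((6208 + 32*I*√219526/19 - 14744 - 4*I*√219526) + 21530)*(-1/11534) = ((-8536 - 44*I*√219526/19) + 21530)*(-1/11534) = (12994 - 44*I*√219526/19)*(-1/11534) = -89/79 + 22*I*√219526/109573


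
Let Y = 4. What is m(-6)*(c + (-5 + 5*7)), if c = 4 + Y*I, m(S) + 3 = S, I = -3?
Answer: -198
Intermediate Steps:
m(S) = -3 + S
c = -8 (c = 4 + 4*(-3) = 4 - 12 = -8)
m(-6)*(c + (-5 + 5*7)) = (-3 - 6)*(-8 + (-5 + 5*7)) = -9*(-8 + (-5 + 35)) = -9*(-8 + 30) = -9*22 = -198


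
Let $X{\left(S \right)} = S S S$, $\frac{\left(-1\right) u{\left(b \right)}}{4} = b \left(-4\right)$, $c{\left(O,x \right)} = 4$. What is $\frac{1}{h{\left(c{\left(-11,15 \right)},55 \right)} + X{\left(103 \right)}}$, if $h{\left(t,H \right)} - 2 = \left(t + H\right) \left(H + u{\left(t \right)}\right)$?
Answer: $\frac{1}{1099750} \approx 9.093 \cdot 10^{-7}$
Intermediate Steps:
$u{\left(b \right)} = 16 b$ ($u{\left(b \right)} = - 4 b \left(-4\right) = - 4 \left(- 4 b\right) = 16 b$)
$h{\left(t,H \right)} = 2 + \left(H + t\right) \left(H + 16 t\right)$ ($h{\left(t,H \right)} = 2 + \left(t + H\right) \left(H + 16 t\right) = 2 + \left(H + t\right) \left(H + 16 t\right)$)
$X{\left(S \right)} = S^{3}$ ($X{\left(S \right)} = S^{2} S = S^{3}$)
$\frac{1}{h{\left(c{\left(-11,15 \right)},55 \right)} + X{\left(103 \right)}} = \frac{1}{\left(2 + 55^{2} + 16 \cdot 4^{2} + 17 \cdot 55 \cdot 4\right) + 103^{3}} = \frac{1}{\left(2 + 3025 + 16 \cdot 16 + 3740\right) + 1092727} = \frac{1}{\left(2 + 3025 + 256 + 3740\right) + 1092727} = \frac{1}{7023 + 1092727} = \frac{1}{1099750}$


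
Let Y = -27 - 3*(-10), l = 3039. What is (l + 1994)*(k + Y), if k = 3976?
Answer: 20026307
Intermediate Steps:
Y = 3 (Y = -27 + 30 = 3)
(l + 1994)*(k + Y) = (3039 + 1994)*(3976 + 3) = 5033*3979 = 20026307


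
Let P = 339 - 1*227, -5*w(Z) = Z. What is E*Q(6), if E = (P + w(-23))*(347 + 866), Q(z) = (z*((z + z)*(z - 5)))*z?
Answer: 305501328/5 ≈ 6.1100e+7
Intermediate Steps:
w(Z) = -Z/5
P = 112 (P = 339 - 227 = 112)
Q(z) = 2*z**3*(-5 + z) (Q(z) = (z*((2*z)*(-5 + z)))*z = (z*(2*z*(-5 + z)))*z = (2*z**2*(-5 + z))*z = 2*z**3*(-5 + z))
E = 707179/5 (E = (112 - 1/5*(-23))*(347 + 866) = (112 + 23/5)*1213 = (583/5)*1213 = 707179/5 ≈ 1.4144e+5)
E*Q(6) = 707179*(2*6**3*(-5 + 6))/5 = 707179*(2*216*1)/5 = (707179/5)*432 = 305501328/5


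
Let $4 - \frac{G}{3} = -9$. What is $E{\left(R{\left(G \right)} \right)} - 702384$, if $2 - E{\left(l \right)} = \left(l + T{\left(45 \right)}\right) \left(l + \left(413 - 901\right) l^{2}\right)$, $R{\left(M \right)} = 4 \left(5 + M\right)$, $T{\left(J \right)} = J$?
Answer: $3339958370$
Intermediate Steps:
$G = 39$ ($G = 12 - -27 = 12 + 27 = 39$)
$R{\left(M \right)} = 20 + 4 M$
$E{\left(l \right)} = 2 - \left(45 + l\right) \left(l - 488 l^{2}\right)$ ($E{\left(l \right)} = 2 - \left(l + 45\right) \left(l + \left(413 - 901\right) l^{2}\right) = 2 - \left(45 + l\right) \left(l - 488 l^{2}\right)$)
$E{\left(R{\left(G \right)} \right)} - 702384 = \left(2 - 45 \left(20 + 4 \cdot 39\right) + 488 \left(20 + 4 \cdot 39\right)^{3} + 21959 \left(20 + 4 \cdot 39\right)^{2}\right) - 702384 = \left(2 - 45 \left(20 + 156\right) + 488 \left(20 + 156\right)^{3} + 21959 \left(20 + 156\right)^{2}\right) - 702384 = \left(2 - 7920 + 488 \cdot 176^{3} + 21959 \cdot 176^{2}\right) - 702384 = \left(2 - 7920 + 488 \cdot 5451776 + 21959 \cdot 30976\right) - 702384 = \left(2 - 7920 + 2660466688 + 680201984\right) - 702384 = 3340660754 - 702384 = 3339958370$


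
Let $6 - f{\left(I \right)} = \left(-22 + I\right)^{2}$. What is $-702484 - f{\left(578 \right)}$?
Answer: $-393354$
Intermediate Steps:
$f{\left(I \right)} = 6 - \left(-22 + I\right)^{2}$
$-702484 - f{\left(578 \right)} = -702484 - \left(6 - \left(-22 + 578\right)^{2}\right) = -702484 - \left(6 - 556^{2}\right) = -702484 - \left(6 - 309136\right) = -702484 - -309130 = -702484 + 309130 = -393354$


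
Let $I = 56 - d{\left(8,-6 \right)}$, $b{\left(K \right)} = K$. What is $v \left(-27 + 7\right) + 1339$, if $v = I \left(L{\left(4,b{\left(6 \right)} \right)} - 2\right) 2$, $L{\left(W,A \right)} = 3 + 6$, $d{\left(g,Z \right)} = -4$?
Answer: $-15461$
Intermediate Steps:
$L{\left(W,A \right)} = 9$
$I = 60$ ($I = 56 - -4 = 56 + 4 = 60$)
$v = 840$ ($v = 60 \left(9 - 2\right) 2 = 60 \cdot 7 \cdot 2 = 60 \cdot 14 = 840$)
$v \left(-27 + 7\right) + 1339 = 840 \left(-27 + 7\right) + 1339 = 840 \left(-20\right) + 1339 = -16800 + 1339 = -15461$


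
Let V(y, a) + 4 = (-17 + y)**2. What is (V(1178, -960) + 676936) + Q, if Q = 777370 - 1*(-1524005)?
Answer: 4326228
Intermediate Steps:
Q = 2301375 (Q = 777370 + 1524005 = 2301375)
V(y, a) = -4 + (-17 + y)**2
(V(1178, -960) + 676936) + Q = ((-4 + (-17 + 1178)**2) + 676936) + 2301375 = ((-4 + 1161**2) + 676936) + 2301375 = ((-4 + 1347921) + 676936) + 2301375 = (1347917 + 676936) + 2301375 = 2024853 + 2301375 = 4326228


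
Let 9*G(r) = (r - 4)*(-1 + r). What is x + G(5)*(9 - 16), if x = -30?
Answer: -298/9 ≈ -33.111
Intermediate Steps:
G(r) = (-1 + r)*(-4 + r)/9 (G(r) = ((r - 4)*(-1 + r))/9 = ((-4 + r)*(-1 + r))/9 = ((-1 + r)*(-4 + r))/9 = (-1 + r)*(-4 + r)/9)
x + G(5)*(9 - 16) = -30 + (4/9 - 5/9*5 + (⅑)*5²)*(9 - 16) = -30 + (4/9 - 25/9 + (⅑)*25)*(-7) = -30 + (4/9 - 25/9 + 25/9)*(-7) = -30 + (4/9)*(-7) = -30 - 28/9 = -298/9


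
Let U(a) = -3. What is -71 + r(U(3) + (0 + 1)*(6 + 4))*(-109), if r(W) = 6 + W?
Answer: -1488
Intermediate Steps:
-71 + r(U(3) + (0 + 1)*(6 + 4))*(-109) = -71 + (6 + (-3 + (0 + 1)*(6 + 4)))*(-109) = -71 + (6 + (-3 + 1*10))*(-109) = -71 + (6 + (-3 + 10))*(-109) = -71 + (6 + 7)*(-109) = -71 + 13*(-109) = -71 - 1417 = -1488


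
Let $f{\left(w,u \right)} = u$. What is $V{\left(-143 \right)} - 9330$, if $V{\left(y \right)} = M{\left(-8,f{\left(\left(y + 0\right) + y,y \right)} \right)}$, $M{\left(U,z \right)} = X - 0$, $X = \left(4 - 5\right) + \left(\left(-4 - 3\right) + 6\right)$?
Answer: $-9332$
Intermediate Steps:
$X = -2$ ($X = -1 + \left(-7 + 6\right) = -1 - 1 = -2$)
$M{\left(U,z \right)} = -2$ ($M{\left(U,z \right)} = -2 - 0 = -2 + 0 = -2$)
$V{\left(y \right)} = -2$
$V{\left(-143 \right)} - 9330 = -2 - 9330 = -9332$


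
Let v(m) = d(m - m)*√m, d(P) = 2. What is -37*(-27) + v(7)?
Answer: 999 + 2*√7 ≈ 1004.3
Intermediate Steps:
v(m) = 2*√m
-37*(-27) + v(7) = -37*(-27) + 2*√7 = 999 + 2*√7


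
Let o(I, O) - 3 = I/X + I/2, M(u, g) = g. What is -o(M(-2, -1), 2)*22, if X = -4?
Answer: -121/2 ≈ -60.500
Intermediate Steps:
o(I, O) = 3 + I/4 (o(I, O) = 3 + (I/(-4) + I/2) = 3 + (I*(-¼) + I*(½)) = 3 + (-I/4 + I/2) = 3 + I/4)
-o(M(-2, -1), 2)*22 = -(3 + (¼)*(-1))*22 = -(3 - ¼)*22 = -1*11/4*22 = -11/4*22 = -121/2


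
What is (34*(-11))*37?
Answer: -13838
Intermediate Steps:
(34*(-11))*37 = -374*37 = -13838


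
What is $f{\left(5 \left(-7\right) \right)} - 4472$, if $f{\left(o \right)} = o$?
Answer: $-4507$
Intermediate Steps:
$f{\left(5 \left(-7\right) \right)} - 4472 = 5 \left(-7\right) - 4472 = -35 - 4472 = -4507$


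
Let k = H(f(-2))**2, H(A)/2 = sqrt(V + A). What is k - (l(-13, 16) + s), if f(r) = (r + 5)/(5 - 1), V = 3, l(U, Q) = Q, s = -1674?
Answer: 1673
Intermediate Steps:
f(r) = 5/4 + r/4 (f(r) = (5 + r)/4 = (5 + r)*(1/4) = 5/4 + r/4)
H(A) = 2*sqrt(3 + A)
k = 15 (k = (2*sqrt(3 + (5/4 + (1/4)*(-2))))**2 = (2*sqrt(3 + (5/4 - 1/2)))**2 = (2*sqrt(3 + 3/4))**2 = (2*sqrt(15/4))**2 = (2*(sqrt(15)/2))**2 = (sqrt(15))**2 = 15)
k - (l(-13, 16) + s) = 15 - (16 - 1674) = 15 - 1*(-1658) = 15 + 1658 = 1673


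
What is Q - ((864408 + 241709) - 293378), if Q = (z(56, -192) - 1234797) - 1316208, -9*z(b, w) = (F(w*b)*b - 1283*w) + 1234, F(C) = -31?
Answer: -30519530/9 ≈ -3.3911e+6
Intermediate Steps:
z(b, w) = -1234/9 + 31*b/9 + 1283*w/9 (z(b, w) = -((-31*b - 1283*w) + 1234)/9 = -((-1283*w - 31*b) + 1234)/9 = -(1234 - 1283*w - 31*b)/9 = -1234/9 + 31*b/9 + 1283*w/9)
Q = -23204879/9 (Q = ((-1234/9 + (31/9)*56 + (1283/9)*(-192)) - 1234797) - 1316208 = ((-1234/9 + 1736/9 - 82112/3) - 1234797) - 1316208 = (-245834/9 - 1234797) - 1316208 = -11359007/9 - 1316208 = -23204879/9 ≈ -2.5783e+6)
Q - ((864408 + 241709) - 293378) = -23204879/9 - ((864408 + 241709) - 293378) = -23204879/9 - (1106117 - 293378) = -23204879/9 - 1*812739 = -23204879/9 - 812739 = -30519530/9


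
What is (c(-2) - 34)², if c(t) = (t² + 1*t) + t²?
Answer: 784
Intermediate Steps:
c(t) = t + 2*t² (c(t) = (t² + t) + t² = (t + t²) + t² = t + 2*t²)
(c(-2) - 34)² = (-2*(1 + 2*(-2)) - 34)² = (-2*(1 - 4) - 34)² = (-2*(-3) - 34)² = (6 - 34)² = (-28)² = 784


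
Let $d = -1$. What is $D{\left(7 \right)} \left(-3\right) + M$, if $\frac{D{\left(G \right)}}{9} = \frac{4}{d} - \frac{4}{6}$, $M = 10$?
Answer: $136$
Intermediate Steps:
$D{\left(G \right)} = -42$ ($D{\left(G \right)} = 9 \left(\frac{4}{-1} - \frac{4}{6}\right) = 9 \left(4 \left(-1\right) - \frac{2}{3}\right) = 9 \left(-4 - \frac{2}{3}\right) = 9 \left(- \frac{14}{3}\right) = -42$)
$D{\left(7 \right)} \left(-3\right) + M = \left(-42\right) \left(-3\right) + 10 = 126 + 10 = 136$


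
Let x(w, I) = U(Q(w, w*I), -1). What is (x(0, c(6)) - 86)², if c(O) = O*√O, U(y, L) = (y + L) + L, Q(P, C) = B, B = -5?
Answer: 8649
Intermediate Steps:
Q(P, C) = -5
U(y, L) = y + 2*L (U(y, L) = (L + y) + L = y + 2*L)
c(O) = O^(3/2)
x(w, I) = -7 (x(w, I) = -5 + 2*(-1) = -5 - 2 = -7)
(x(0, c(6)) - 86)² = (-7 - 86)² = (-93)² = 8649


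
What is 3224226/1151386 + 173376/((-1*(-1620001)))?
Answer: 2711436021681/932623235693 ≈ 2.9073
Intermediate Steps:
3224226/1151386 + 173376/((-1*(-1620001))) = 3224226*(1/1151386) + 173376/1620001 = 1612113/575693 + 173376*(1/1620001) = 1612113/575693 + 173376/1620001 = 2711436021681/932623235693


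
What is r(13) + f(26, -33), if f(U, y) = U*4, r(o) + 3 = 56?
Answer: 157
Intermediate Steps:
r(o) = 53 (r(o) = -3 + 56 = 53)
f(U, y) = 4*U
r(13) + f(26, -33) = 53 + 4*26 = 53 + 104 = 157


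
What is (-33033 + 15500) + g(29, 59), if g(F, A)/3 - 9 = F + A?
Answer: -17242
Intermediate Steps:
g(F, A) = 27 + 3*A + 3*F (g(F, A) = 27 + 3*(F + A) = 27 + 3*(A + F) = 27 + (3*A + 3*F) = 27 + 3*A + 3*F)
(-33033 + 15500) + g(29, 59) = (-33033 + 15500) + (27 + 3*59 + 3*29) = -17533 + (27 + 177 + 87) = -17533 + 291 = -17242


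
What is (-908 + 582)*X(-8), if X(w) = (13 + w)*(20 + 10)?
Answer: -48900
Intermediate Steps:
X(w) = 390 + 30*w (X(w) = (13 + w)*30 = 390 + 30*w)
(-908 + 582)*X(-8) = (-908 + 582)*(390 + 30*(-8)) = -326*(390 - 240) = -326*150 = -48900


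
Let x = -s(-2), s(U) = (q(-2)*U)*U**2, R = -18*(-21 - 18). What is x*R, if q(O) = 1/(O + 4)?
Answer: 2808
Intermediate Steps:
q(O) = 1/(4 + O)
R = 702 (R = -18*(-39) = 702)
s(U) = U**3/2 (s(U) = (U/(4 - 2))*U**2 = (U/2)*U**2 = U**3/2)
x = 4 (x = -(-2)**3/2 = -(-8)/2 = -1*(-4) = 4)
x*R = 4*702 = 2808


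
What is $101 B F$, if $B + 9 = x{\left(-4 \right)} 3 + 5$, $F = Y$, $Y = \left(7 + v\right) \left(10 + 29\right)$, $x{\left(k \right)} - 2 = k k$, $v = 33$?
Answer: $7878000$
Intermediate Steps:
$x{\left(k \right)} = 2 + k^{2}$ ($x{\left(k \right)} = 2 + k k = 2 + k^{2}$)
$Y = 1560$ ($Y = \left(7 + 33\right) \left(10 + 29\right) = 40 \cdot 39 = 1560$)
$F = 1560$
$B = 50$ ($B = -9 + \left(\left(2 + \left(-4\right)^{2}\right) 3 + 5\right) = -9 + \left(\left(2 + 16\right) 3 + 5\right) = -9 + \left(18 \cdot 3 + 5\right) = -9 + \left(54 + 5\right) = -9 + 59 = 50$)
$101 B F = 101 \cdot 50 \cdot 1560 = 5050 \cdot 1560 = 7878000$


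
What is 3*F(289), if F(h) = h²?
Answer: 250563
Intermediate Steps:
3*F(289) = 3*289² = 3*83521 = 250563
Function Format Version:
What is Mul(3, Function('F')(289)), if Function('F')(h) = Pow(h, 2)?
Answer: 250563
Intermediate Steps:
Mul(3, Function('F')(289)) = Mul(3, Pow(289, 2)) = Mul(3, 83521) = 250563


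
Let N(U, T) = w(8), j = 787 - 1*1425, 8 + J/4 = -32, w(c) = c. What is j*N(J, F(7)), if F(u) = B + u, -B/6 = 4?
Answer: -5104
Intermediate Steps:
B = -24 (B = -6*4 = -24)
J = -160 (J = -32 + 4*(-32) = -32 - 128 = -160)
F(u) = -24 + u
j = -638 (j = 787 - 1425 = -638)
N(U, T) = 8
j*N(J, F(7)) = -638*8 = -5104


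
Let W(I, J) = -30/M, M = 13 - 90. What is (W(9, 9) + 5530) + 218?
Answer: 442626/77 ≈ 5748.4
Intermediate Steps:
M = -77
W(I, J) = 30/77 (W(I, J) = -30/(-77) = -30*(-1/77) = 30/77)
(W(9, 9) + 5530) + 218 = (30/77 + 5530) + 218 = 425840/77 + 218 = 442626/77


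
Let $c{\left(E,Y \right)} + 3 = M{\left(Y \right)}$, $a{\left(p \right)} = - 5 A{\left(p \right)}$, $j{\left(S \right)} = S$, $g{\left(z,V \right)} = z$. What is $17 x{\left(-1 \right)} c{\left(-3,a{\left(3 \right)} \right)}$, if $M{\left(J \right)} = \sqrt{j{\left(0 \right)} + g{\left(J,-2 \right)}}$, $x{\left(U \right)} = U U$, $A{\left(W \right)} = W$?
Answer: $-51 + 17 i \sqrt{15} \approx -51.0 + 65.841 i$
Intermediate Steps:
$x{\left(U \right)} = U^{2}$
$a{\left(p \right)} = - 5 p$
$M{\left(J \right)} = \sqrt{J}$ ($M{\left(J \right)} = \sqrt{0 + J} = \sqrt{J}$)
$c{\left(E,Y \right)} = -3 + \sqrt{Y}$
$17 x{\left(-1 \right)} c{\left(-3,a{\left(3 \right)} \right)} = 17 \left(-1\right)^{2} \left(-3 + \sqrt{\left(-5\right) 3}\right) = 17 \cdot 1 \left(-3 + \sqrt{-15}\right) = 17 \left(-3 + i \sqrt{15}\right) = -51 + 17 i \sqrt{15}$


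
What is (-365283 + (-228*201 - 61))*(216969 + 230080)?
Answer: -183814031428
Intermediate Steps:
(-365283 + (-228*201 - 61))*(216969 + 230080) = (-365283 + (-45828 - 61))*447049 = (-365283 - 45889)*447049 = -411172*447049 = -183814031428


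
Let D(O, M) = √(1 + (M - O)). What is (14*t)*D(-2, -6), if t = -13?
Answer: -182*I*√3 ≈ -315.23*I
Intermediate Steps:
D(O, M) = √(1 + M - O)
(14*t)*D(-2, -6) = (14*(-13))*√(1 - 6 - 1*(-2)) = -182*√(1 - 6 + 2) = -182*I*√3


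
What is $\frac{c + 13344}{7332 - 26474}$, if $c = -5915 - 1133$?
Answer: $- \frac{3148}{9571} \approx -0.32891$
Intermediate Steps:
$c = -7048$
$\frac{c + 13344}{7332 - 26474} = \frac{-7048 + 13344}{7332 - 26474} = \frac{6296}{-19142} = 6296 \left(- \frac{1}{19142}\right) = - \frac{3148}{9571}$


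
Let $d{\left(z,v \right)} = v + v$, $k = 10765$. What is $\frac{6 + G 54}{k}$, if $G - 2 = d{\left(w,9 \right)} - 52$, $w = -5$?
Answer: $- \frac{1722}{10765} \approx -0.15996$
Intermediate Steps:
$d{\left(z,v \right)} = 2 v$
$G = -32$ ($G = 2 + \left(2 \cdot 9 - 52\right) = 2 + \left(18 - 52\right) = 2 - 34 = -32$)
$\frac{6 + G 54}{k} = \frac{6 - 1728}{10765} = \left(6 - 1728\right) \frac{1}{10765} = \left(-1722\right) \frac{1}{10765} = - \frac{1722}{10765}$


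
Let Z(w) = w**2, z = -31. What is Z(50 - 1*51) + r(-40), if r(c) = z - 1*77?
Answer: -107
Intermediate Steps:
r(c) = -108 (r(c) = -31 - 1*77 = -31 - 77 = -108)
Z(50 - 1*51) + r(-40) = (50 - 1*51)**2 - 108 = (50 - 51)**2 - 108 = (-1)**2 - 108 = 1 - 108 = -107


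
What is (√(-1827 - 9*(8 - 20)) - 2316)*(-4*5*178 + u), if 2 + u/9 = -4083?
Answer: 93392700 - 120975*I*√191 ≈ 9.3393e+7 - 1.6719e+6*I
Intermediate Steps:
u = -36765 (u = -18 + 9*(-4083) = -18 - 36747 = -36765)
(√(-1827 - 9*(8 - 20)) - 2316)*(-4*5*178 + u) = (√(-1827 - 9*(8 - 20)) - 2316)*(-4*5*178 - 36765) = (√(-1827 - 9*(-12)) - 2316)*(-20*178 - 36765) = (√(-1827 + 108) - 2316)*(-3560 - 36765) = (√(-1719) - 2316)*(-40325) = (3*I*√191 - 2316)*(-40325) = (-2316 + 3*I*√191)*(-40325) = 93392700 - 120975*I*√191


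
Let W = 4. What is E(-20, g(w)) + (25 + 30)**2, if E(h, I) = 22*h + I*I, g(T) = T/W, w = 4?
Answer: 2586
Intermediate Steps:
g(T) = T/4
E(h, I) = I**2 + 22*h (E(h, I) = 22*h + I**2 = I**2 + 22*h)
E(-20, g(w)) + (25 + 30)**2 = (((1/4)*4)**2 + 22*(-20)) + (25 + 30)**2 = (1**2 - 440) + 55**2 = (1 - 440) + 3025 = -439 + 3025 = 2586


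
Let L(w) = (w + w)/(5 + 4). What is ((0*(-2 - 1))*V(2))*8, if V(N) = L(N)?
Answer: 0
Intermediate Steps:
L(w) = 2*w/9 (L(w) = (2*w)/9 = (2*w)*(1/9) = 2*w/9)
V(N) = 2*N/9
((0*(-2 - 1))*V(2))*8 = ((0*(-2 - 1))*((2/9)*2))*8 = ((0*(-3))*(4/9))*8 = (0*(4/9))*8 = 0*8 = 0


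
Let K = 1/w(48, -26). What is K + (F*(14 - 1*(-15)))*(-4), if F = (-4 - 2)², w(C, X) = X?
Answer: -108577/26 ≈ -4176.0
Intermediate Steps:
F = 36 (F = (-6)² = 36)
K = -1/26 (K = 1/(-26) = -1/26 ≈ -0.038462)
K + (F*(14 - 1*(-15)))*(-4) = -1/26 + (36*(14 - 1*(-15)))*(-4) = -1/26 + (36*(14 + 15))*(-4) = -1/26 + (36*29)*(-4) = -1/26 + 1044*(-4) = -1/26 - 4176 = -108577/26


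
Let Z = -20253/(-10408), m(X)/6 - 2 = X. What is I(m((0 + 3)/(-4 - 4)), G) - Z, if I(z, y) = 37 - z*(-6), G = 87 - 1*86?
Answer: 973711/10408 ≈ 93.554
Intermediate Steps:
m(X) = 12 + 6*X
G = 1 (G = 87 - 86 = 1)
Z = 20253/10408 (Z = -20253*(-1/10408) = 20253/10408 ≈ 1.9459)
I(z, y) = 37 + 6*z (I(z, y) = 37 - (-6)*z = 37 + 6*z)
I(m((0 + 3)/(-4 - 4)), G) - Z = (37 + 6*(12 + 6*((0 + 3)/(-4 - 4)))) - 1*20253/10408 = (37 + 6*(12 + 6*(3/(-8)))) - 20253/10408 = (37 + 6*(12 + 6*(3*(-1/8)))) - 20253/10408 = (37 + 6*(12 + 6*(-3/8))) - 20253/10408 = (37 + 6*(12 - 9/4)) - 20253/10408 = (37 + 6*(39/4)) - 20253/10408 = (37 + 117/2) - 20253/10408 = 191/2 - 20253/10408 = 973711/10408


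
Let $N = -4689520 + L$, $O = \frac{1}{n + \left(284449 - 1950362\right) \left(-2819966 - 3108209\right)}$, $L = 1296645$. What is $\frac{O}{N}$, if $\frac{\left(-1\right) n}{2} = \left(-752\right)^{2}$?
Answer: $- \frac{1}{33507431833899960125} \approx -2.9844 \cdot 10^{-20}$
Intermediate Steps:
$n = -1131008$ ($n = - 2 \left(-752\right)^{2} = \left(-2\right) 565504 = -1131008$)
$O = \frac{1}{9875822667767}$ ($O = \frac{1}{-1131008 + \left(284449 - 1950362\right) \left(-2819966 - 3108209\right)} = \frac{1}{-1131008 - -9875823798775} = \frac{1}{-1131008 + 9875823798775} = \frac{1}{9875822667767} \approx 1.0126 \cdot 10^{-13}$)
$N = -3392875$ ($N = -4689520 + 1296645 = -3392875$)
$\frac{O}{N} = \frac{1}{9875822667767 \left(-3392875\right)} = \frac{1}{9875822667767} \left(- \frac{1}{3392875}\right) = - \frac{1}{33507431833899960125}$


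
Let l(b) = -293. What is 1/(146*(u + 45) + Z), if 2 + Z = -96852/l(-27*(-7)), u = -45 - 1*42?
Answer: -293/1700410 ≈ -0.00017231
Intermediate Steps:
u = -87 (u = -45 - 42 = -87)
Z = 96266/293 (Z = -2 - 96852/(-293) = -2 - 96852*(-1/293) = -2 + 96852/293 = 96266/293 ≈ 328.55)
1/(146*(u + 45) + Z) = 1/(146*(-87 + 45) + 96266/293) = 1/(146*(-42) + 96266/293) = 1/(-6132 + 96266/293) = 1/(-1700410/293) = -293/1700410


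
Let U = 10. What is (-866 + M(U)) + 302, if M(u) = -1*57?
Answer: -621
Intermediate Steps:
M(u) = -57
(-866 + M(U)) + 302 = (-866 - 57) + 302 = -923 + 302 = -621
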